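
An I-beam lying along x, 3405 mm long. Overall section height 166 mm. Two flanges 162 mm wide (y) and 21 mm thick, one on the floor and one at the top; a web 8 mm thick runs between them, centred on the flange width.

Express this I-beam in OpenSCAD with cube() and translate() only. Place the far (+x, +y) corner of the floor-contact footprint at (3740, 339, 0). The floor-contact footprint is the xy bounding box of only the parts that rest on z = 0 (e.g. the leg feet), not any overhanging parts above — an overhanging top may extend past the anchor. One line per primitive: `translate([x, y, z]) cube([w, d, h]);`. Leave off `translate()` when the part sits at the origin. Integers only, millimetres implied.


translate([335, 177, 0]) cube([3405, 162, 21]);
translate([335, 254, 21]) cube([3405, 8, 124]);
translate([335, 177, 145]) cube([3405, 162, 21]);


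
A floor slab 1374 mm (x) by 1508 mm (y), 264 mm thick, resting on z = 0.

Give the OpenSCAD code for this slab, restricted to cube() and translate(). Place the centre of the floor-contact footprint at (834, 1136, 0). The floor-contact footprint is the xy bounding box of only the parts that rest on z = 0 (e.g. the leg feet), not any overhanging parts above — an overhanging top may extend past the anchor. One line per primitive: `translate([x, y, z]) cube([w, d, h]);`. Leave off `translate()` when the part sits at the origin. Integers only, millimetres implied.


translate([147, 382, 0]) cube([1374, 1508, 264]);


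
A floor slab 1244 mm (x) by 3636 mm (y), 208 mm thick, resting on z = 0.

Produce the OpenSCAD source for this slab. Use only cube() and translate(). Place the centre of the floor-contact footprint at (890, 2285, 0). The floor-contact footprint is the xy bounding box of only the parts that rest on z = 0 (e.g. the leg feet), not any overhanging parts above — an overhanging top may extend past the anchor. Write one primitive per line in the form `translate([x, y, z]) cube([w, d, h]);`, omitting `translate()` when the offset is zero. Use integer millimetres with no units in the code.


translate([268, 467, 0]) cube([1244, 3636, 208]);


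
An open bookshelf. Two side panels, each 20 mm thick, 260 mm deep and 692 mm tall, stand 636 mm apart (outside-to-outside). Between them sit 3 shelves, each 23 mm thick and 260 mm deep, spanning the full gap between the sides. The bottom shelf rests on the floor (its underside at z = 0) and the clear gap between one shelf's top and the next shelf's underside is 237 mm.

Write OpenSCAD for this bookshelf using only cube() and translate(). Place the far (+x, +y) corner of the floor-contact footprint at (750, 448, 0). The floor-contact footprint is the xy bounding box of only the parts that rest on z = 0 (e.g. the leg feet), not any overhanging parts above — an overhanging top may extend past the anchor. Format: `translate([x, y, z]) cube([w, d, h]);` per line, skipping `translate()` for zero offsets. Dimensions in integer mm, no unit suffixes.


translate([114, 188, 0]) cube([20, 260, 692]);
translate([730, 188, 0]) cube([20, 260, 692]);
translate([134, 188, 0]) cube([596, 260, 23]);
translate([134, 188, 260]) cube([596, 260, 23]);
translate([134, 188, 520]) cube([596, 260, 23]);


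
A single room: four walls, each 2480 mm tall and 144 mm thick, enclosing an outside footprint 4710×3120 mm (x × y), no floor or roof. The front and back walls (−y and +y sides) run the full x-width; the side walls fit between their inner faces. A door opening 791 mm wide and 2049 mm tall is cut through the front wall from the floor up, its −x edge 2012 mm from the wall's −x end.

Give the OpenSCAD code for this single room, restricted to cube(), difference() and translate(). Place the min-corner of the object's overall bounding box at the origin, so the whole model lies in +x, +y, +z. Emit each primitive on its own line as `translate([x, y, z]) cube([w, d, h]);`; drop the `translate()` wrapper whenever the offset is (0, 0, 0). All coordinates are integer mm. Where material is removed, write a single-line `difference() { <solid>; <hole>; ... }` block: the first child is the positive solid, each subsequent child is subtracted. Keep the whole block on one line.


difference() { cube([4710, 144, 2480]); translate([2012, 0, 0]) cube([791, 144, 2049]); }
translate([0, 2976, 0]) cube([4710, 144, 2480]);
translate([0, 144, 0]) cube([144, 2832, 2480]);
translate([4566, 144, 0]) cube([144, 2832, 2480]);


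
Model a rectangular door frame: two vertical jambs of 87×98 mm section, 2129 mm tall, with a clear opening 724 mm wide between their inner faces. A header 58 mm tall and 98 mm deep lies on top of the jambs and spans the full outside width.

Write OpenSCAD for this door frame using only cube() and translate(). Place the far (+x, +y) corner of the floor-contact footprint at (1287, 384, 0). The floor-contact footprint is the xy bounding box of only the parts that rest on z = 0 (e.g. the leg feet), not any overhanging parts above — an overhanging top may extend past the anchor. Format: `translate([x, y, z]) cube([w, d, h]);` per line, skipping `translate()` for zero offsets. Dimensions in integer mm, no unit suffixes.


translate([389, 286, 0]) cube([87, 98, 2129]);
translate([1200, 286, 0]) cube([87, 98, 2129]);
translate([389, 286, 2129]) cube([898, 98, 58]);


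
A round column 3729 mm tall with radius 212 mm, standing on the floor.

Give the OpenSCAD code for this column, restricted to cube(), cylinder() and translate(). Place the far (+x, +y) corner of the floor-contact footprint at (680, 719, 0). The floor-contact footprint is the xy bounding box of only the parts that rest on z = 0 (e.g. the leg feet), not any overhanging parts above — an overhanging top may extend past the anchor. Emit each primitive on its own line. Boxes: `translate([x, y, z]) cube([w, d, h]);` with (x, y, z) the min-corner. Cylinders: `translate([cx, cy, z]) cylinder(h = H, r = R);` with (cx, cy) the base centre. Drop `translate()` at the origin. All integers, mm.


translate([468, 507, 0]) cylinder(h = 3729, r = 212);


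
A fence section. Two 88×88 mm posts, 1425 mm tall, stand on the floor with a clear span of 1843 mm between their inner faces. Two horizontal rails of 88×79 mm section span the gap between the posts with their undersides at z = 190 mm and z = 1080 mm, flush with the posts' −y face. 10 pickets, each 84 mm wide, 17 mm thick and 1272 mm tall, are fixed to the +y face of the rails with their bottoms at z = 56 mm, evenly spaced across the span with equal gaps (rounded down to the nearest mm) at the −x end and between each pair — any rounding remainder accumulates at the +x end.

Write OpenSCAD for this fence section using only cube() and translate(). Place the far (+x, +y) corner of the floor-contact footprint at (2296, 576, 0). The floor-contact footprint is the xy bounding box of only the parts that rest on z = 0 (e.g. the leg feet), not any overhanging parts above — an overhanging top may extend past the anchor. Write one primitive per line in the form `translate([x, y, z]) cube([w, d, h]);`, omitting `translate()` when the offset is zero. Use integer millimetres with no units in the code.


translate([277, 488, 0]) cube([88, 88, 1425]);
translate([2208, 488, 0]) cube([88, 88, 1425]);
translate([365, 488, 190]) cube([1843, 88, 79]);
translate([365, 488, 1080]) cube([1843, 88, 79]);
translate([456, 576, 56]) cube([84, 17, 1272]);
translate([631, 576, 56]) cube([84, 17, 1272]);
translate([806, 576, 56]) cube([84, 17, 1272]);
translate([981, 576, 56]) cube([84, 17, 1272]);
translate([1156, 576, 56]) cube([84, 17, 1272]);
translate([1331, 576, 56]) cube([84, 17, 1272]);
translate([1506, 576, 56]) cube([84, 17, 1272]);
translate([1681, 576, 56]) cube([84, 17, 1272]);
translate([1856, 576, 56]) cube([84, 17, 1272]);
translate([2031, 576, 56]) cube([84, 17, 1272]);


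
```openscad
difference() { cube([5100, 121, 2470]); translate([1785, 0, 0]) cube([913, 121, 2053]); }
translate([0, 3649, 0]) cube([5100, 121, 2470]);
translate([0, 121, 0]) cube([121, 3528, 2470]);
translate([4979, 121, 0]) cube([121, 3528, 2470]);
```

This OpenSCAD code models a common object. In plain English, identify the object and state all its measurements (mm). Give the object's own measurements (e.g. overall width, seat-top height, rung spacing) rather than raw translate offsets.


A single room: four walls, each 2470 mm tall and 121 mm thick, enclosing an outside footprint 5100×3770 mm (x × y), no floor or roof. The front and back walls (−y and +y sides) run the full x-width; the side walls fit between their inner faces. A door opening 913 mm wide and 2053 mm tall is cut through the front wall from the floor up, its −x edge 1785 mm from the wall's −x end.


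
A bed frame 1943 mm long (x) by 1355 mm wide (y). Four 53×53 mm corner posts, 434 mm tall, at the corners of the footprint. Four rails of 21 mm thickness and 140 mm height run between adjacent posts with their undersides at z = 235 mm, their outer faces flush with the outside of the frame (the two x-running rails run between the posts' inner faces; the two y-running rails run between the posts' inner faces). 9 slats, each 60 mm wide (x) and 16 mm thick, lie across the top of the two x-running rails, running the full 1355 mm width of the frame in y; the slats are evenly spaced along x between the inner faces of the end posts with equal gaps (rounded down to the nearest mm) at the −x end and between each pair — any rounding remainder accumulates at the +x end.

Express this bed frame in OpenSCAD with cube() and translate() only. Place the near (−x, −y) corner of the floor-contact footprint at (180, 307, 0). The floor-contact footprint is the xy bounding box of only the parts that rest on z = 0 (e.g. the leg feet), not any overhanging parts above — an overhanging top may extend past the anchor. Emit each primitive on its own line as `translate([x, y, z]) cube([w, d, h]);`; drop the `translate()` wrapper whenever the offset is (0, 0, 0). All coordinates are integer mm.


translate([180, 307, 0]) cube([53, 53, 434]);
translate([180, 1609, 0]) cube([53, 53, 434]);
translate([2070, 307, 0]) cube([53, 53, 434]);
translate([2070, 1609, 0]) cube([53, 53, 434]);
translate([233, 307, 235]) cube([1837, 21, 140]);
translate([233, 1641, 235]) cube([1837, 21, 140]);
translate([180, 360, 235]) cube([21, 1249, 140]);
translate([2102, 360, 235]) cube([21, 1249, 140]);
translate([362, 307, 375]) cube([60, 1355, 16]);
translate([551, 307, 375]) cube([60, 1355, 16]);
translate([740, 307, 375]) cube([60, 1355, 16]);
translate([929, 307, 375]) cube([60, 1355, 16]);
translate([1118, 307, 375]) cube([60, 1355, 16]);
translate([1307, 307, 375]) cube([60, 1355, 16]);
translate([1496, 307, 375]) cube([60, 1355, 16]);
translate([1685, 307, 375]) cube([60, 1355, 16]);
translate([1874, 307, 375]) cube([60, 1355, 16]);


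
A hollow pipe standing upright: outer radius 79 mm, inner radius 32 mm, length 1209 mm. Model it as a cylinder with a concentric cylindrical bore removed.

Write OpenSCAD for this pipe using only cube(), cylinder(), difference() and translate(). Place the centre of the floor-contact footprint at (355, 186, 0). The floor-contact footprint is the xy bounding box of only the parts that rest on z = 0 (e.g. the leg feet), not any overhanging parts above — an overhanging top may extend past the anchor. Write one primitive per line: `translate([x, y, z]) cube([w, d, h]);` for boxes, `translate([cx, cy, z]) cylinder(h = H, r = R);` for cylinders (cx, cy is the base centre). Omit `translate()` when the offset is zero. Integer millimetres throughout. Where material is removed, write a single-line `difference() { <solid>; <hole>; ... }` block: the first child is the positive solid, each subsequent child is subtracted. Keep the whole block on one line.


difference() { translate([355, 186, 0]) cylinder(h = 1209, r = 79); translate([355, 186, 0]) cylinder(h = 1209, r = 32); }


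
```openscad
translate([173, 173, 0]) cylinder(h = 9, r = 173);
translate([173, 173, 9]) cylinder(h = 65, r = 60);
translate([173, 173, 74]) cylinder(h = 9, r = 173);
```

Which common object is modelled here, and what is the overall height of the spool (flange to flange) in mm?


A spool. The overall height is 83 mm.

Three coaxial cylinders, large–small–large — a spool. Two 9 mm flanges and a 65 mm core give 9 + 65 + 9 = 83 mm.


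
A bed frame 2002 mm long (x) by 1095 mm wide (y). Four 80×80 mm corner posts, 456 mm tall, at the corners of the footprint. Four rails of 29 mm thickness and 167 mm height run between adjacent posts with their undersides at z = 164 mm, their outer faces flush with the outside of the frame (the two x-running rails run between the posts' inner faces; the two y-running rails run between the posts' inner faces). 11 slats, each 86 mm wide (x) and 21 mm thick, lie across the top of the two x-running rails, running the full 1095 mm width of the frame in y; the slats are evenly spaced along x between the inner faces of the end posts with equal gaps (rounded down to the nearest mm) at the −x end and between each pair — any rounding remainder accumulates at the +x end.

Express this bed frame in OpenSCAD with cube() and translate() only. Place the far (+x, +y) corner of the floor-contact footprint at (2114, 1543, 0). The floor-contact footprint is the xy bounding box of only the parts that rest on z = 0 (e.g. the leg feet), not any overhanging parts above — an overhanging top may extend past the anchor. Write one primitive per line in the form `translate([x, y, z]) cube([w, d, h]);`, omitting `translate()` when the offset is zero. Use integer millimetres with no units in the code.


translate([112, 448, 0]) cube([80, 80, 456]);
translate([112, 1463, 0]) cube([80, 80, 456]);
translate([2034, 448, 0]) cube([80, 80, 456]);
translate([2034, 1463, 0]) cube([80, 80, 456]);
translate([192, 448, 164]) cube([1842, 29, 167]);
translate([192, 1514, 164]) cube([1842, 29, 167]);
translate([112, 528, 164]) cube([29, 935, 167]);
translate([2085, 528, 164]) cube([29, 935, 167]);
translate([266, 448, 331]) cube([86, 1095, 21]);
translate([426, 448, 331]) cube([86, 1095, 21]);
translate([586, 448, 331]) cube([86, 1095, 21]);
translate([746, 448, 331]) cube([86, 1095, 21]);
translate([906, 448, 331]) cube([86, 1095, 21]);
translate([1066, 448, 331]) cube([86, 1095, 21]);
translate([1226, 448, 331]) cube([86, 1095, 21]);
translate([1386, 448, 331]) cube([86, 1095, 21]);
translate([1546, 448, 331]) cube([86, 1095, 21]);
translate([1706, 448, 331]) cube([86, 1095, 21]);
translate([1866, 448, 331]) cube([86, 1095, 21]);


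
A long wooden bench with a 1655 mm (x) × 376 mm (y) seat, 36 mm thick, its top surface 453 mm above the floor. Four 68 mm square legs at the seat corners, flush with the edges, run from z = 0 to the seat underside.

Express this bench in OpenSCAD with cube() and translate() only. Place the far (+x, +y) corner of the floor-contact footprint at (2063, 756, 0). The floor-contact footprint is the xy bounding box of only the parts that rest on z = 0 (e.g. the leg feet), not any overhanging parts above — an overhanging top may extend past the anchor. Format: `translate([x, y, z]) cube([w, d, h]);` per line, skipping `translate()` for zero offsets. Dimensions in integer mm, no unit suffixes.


translate([408, 380, 417]) cube([1655, 376, 36]);
translate([408, 380, 0]) cube([68, 68, 417]);
translate([408, 688, 0]) cube([68, 68, 417]);
translate([1995, 380, 0]) cube([68, 68, 417]);
translate([1995, 688, 0]) cube([68, 68, 417]);


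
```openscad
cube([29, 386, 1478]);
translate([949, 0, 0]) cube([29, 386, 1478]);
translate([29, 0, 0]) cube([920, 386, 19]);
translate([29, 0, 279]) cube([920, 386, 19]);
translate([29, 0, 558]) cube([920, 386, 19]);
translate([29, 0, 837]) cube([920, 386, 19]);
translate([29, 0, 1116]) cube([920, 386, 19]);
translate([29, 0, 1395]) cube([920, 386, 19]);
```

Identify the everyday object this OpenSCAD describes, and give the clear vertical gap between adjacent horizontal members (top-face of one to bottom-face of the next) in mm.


A bookshelf. The clear shelf gap is 260 mm.

Two tall side panels with 6 horizontal boards between them — a bookshelf. The first two shelf undersides are at z = 0 and z = 279; with shelf thickness 19, the clear gap is 279 − 0 − 19 = 260 mm.


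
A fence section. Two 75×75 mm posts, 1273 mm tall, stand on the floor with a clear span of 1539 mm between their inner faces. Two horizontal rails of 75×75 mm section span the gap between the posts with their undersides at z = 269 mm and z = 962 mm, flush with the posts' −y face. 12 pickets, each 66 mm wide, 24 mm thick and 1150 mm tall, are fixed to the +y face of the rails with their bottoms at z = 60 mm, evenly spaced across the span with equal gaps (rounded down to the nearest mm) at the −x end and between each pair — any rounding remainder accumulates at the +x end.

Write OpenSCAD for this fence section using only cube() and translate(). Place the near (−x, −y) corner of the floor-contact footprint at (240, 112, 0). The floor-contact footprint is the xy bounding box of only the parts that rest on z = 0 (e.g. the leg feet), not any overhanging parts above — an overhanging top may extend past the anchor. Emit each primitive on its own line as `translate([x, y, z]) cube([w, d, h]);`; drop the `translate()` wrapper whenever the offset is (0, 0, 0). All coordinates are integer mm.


translate([240, 112, 0]) cube([75, 75, 1273]);
translate([1854, 112, 0]) cube([75, 75, 1273]);
translate([315, 112, 269]) cube([1539, 75, 75]);
translate([315, 112, 962]) cube([1539, 75, 75]);
translate([372, 187, 60]) cube([66, 24, 1150]);
translate([495, 187, 60]) cube([66, 24, 1150]);
translate([618, 187, 60]) cube([66, 24, 1150]);
translate([741, 187, 60]) cube([66, 24, 1150]);
translate([864, 187, 60]) cube([66, 24, 1150]);
translate([987, 187, 60]) cube([66, 24, 1150]);
translate([1110, 187, 60]) cube([66, 24, 1150]);
translate([1233, 187, 60]) cube([66, 24, 1150]);
translate([1356, 187, 60]) cube([66, 24, 1150]);
translate([1479, 187, 60]) cube([66, 24, 1150]);
translate([1602, 187, 60]) cube([66, 24, 1150]);
translate([1725, 187, 60]) cube([66, 24, 1150]);


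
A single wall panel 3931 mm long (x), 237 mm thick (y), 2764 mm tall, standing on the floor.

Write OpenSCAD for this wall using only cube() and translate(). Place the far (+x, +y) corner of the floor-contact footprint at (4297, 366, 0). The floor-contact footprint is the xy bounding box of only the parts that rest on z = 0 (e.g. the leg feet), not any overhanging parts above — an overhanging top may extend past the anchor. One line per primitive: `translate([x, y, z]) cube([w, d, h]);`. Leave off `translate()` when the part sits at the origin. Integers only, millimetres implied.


translate([366, 129, 0]) cube([3931, 237, 2764]);


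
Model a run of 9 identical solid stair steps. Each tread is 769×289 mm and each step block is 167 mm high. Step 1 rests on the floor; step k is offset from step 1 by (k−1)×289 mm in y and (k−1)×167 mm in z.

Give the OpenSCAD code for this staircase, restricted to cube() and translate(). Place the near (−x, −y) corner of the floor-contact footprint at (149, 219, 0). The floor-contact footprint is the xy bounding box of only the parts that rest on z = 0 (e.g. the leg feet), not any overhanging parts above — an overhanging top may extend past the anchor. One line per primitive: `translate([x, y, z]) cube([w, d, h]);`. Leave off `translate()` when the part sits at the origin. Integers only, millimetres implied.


translate([149, 219, 0]) cube([769, 289, 167]);
translate([149, 508, 167]) cube([769, 289, 167]);
translate([149, 797, 334]) cube([769, 289, 167]);
translate([149, 1086, 501]) cube([769, 289, 167]);
translate([149, 1375, 668]) cube([769, 289, 167]);
translate([149, 1664, 835]) cube([769, 289, 167]);
translate([149, 1953, 1002]) cube([769, 289, 167]);
translate([149, 2242, 1169]) cube([769, 289, 167]);
translate([149, 2531, 1336]) cube([769, 289, 167]);


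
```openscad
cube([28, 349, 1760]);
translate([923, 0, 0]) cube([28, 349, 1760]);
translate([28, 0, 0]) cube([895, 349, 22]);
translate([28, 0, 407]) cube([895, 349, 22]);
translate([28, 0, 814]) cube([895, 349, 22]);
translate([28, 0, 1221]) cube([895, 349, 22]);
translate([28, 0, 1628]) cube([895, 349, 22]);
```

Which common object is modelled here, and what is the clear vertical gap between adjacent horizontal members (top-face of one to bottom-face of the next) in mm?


A bookshelf. The clear shelf gap is 385 mm.

Two tall side panels with 5 horizontal boards between them — a bookshelf. The first two shelf undersides are at z = 0 and z = 407; with shelf thickness 22, the clear gap is 407 − 0 − 22 = 385 mm.


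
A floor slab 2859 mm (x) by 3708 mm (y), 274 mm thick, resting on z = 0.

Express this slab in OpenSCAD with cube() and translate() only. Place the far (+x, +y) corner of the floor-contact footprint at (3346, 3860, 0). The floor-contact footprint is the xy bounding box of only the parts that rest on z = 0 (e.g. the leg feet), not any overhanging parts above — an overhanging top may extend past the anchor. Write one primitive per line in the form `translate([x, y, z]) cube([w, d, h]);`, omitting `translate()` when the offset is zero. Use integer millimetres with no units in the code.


translate([487, 152, 0]) cube([2859, 3708, 274]);


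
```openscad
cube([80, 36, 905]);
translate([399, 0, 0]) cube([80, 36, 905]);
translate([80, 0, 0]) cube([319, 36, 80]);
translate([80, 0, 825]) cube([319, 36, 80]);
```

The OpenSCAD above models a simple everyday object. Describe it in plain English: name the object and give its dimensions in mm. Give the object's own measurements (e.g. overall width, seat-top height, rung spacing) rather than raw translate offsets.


A rectangular picture frame lying in the x–z plane (depth along y). The opening is 319 mm wide (x) by 745 mm tall (z), surrounded by a border 80 mm wide on all four sides. The frame is 36 mm deep and is made of two full-height vertical stiles with two horizontal rails fitted between them.


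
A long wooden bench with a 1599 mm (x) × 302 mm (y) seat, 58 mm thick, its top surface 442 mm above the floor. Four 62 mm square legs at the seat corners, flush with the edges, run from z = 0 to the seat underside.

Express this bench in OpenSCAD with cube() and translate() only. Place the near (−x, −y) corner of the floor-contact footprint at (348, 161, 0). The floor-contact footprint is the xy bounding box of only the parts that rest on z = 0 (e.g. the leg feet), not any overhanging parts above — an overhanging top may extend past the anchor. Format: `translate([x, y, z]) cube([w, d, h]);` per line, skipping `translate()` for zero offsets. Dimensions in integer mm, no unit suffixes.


// leg_h = 442 − 58 = 384
translate([348, 161, 384]) cube([1599, 302, 58]);
translate([348, 161, 0]) cube([62, 62, 384]);
translate([348, 401, 0]) cube([62, 62, 384]);
translate([1885, 161, 0]) cube([62, 62, 384]);
translate([1885, 401, 0]) cube([62, 62, 384]);


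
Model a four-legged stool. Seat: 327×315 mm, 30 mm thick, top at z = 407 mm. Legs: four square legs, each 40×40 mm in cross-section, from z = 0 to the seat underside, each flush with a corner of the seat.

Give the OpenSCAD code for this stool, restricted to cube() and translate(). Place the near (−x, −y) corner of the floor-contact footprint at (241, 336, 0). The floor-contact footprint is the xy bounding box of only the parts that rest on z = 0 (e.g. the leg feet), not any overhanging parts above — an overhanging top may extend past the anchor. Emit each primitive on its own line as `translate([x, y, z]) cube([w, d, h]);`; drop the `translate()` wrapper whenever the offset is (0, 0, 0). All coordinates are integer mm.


// leg_h = 407 - 30 = 377
translate([241, 336, 377]) cube([327, 315, 30]);
translate([241, 336, 0]) cube([40, 40, 377]);
translate([528, 336, 0]) cube([40, 40, 377]);
translate([241, 611, 0]) cube([40, 40, 377]);
translate([528, 611, 0]) cube([40, 40, 377]);


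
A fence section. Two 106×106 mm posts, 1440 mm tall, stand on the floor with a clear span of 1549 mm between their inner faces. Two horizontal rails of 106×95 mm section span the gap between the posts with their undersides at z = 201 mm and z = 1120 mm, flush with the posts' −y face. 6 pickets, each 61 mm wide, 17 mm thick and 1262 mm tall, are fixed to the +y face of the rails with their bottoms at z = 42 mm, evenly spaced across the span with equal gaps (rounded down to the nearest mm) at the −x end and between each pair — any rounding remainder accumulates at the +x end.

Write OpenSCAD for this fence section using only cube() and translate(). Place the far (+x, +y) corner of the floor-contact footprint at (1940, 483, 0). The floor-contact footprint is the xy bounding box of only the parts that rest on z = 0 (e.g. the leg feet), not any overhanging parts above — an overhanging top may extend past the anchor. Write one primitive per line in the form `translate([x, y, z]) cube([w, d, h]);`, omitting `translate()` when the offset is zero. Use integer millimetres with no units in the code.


translate([179, 377, 0]) cube([106, 106, 1440]);
translate([1834, 377, 0]) cube([106, 106, 1440]);
translate([285, 377, 201]) cube([1549, 106, 95]);
translate([285, 377, 1120]) cube([1549, 106, 95]);
translate([454, 483, 42]) cube([61, 17, 1262]);
translate([684, 483, 42]) cube([61, 17, 1262]);
translate([914, 483, 42]) cube([61, 17, 1262]);
translate([1144, 483, 42]) cube([61, 17, 1262]);
translate([1374, 483, 42]) cube([61, 17, 1262]);
translate([1604, 483, 42]) cube([61, 17, 1262]);


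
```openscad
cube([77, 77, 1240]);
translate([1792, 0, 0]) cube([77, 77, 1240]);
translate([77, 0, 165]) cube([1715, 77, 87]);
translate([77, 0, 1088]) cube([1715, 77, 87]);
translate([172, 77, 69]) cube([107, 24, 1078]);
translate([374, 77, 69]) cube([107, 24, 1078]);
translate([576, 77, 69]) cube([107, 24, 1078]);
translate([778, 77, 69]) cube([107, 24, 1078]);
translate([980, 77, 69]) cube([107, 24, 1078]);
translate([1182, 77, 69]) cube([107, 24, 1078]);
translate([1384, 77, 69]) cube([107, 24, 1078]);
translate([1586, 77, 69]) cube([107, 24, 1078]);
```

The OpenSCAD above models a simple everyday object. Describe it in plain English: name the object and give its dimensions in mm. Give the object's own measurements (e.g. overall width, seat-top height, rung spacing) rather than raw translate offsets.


A fence section. Two 77×77 mm posts, 1240 mm tall, stand on the floor with a clear span of 1715 mm between their inner faces. Two horizontal rails of 77×87 mm section span the gap between the posts with their undersides at z = 165 mm and z = 1088 mm, flush with the posts' −y face. 8 pickets, each 107 mm wide, 24 mm thick and 1078 mm tall, are fixed to the +y face of the rails with their bottoms at z = 69 mm, spaced across the span with a 95 mm gap after the −x post and between neighbouring pickets, with 99 mm left before the +x post.


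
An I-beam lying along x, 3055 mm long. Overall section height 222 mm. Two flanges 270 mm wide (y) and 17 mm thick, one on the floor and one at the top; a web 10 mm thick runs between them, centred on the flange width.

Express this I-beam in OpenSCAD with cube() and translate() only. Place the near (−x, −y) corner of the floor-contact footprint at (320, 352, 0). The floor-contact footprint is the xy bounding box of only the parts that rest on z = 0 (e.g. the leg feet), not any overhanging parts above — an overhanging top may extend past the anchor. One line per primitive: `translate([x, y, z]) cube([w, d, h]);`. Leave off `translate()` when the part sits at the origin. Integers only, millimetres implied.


translate([320, 352, 0]) cube([3055, 270, 17]);
translate([320, 482, 17]) cube([3055, 10, 188]);
translate([320, 352, 205]) cube([3055, 270, 17]);


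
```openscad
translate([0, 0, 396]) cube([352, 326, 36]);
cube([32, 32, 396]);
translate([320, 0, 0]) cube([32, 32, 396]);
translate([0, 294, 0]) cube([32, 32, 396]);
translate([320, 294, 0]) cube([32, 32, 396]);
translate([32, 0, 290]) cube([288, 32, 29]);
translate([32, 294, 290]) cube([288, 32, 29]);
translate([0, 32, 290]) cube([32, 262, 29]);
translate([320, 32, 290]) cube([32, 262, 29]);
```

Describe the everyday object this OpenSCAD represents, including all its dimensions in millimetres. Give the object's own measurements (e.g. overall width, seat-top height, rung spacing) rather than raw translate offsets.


A four-legged stool. The seat is a 352×326×36 mm slab whose top surface is at z = 432 mm; four square legs, each 32×32 mm in cross-section, run from the floor (z = 0) to the underside of the seat, each flush with a corner of the seat. Four stretchers, 32 mm wide and 29 mm tall, connect adjacent legs with their undersides at z = 290 mm, each running between the inner faces of the legs it joins and aligned with the legs' outer faces on the other axis.


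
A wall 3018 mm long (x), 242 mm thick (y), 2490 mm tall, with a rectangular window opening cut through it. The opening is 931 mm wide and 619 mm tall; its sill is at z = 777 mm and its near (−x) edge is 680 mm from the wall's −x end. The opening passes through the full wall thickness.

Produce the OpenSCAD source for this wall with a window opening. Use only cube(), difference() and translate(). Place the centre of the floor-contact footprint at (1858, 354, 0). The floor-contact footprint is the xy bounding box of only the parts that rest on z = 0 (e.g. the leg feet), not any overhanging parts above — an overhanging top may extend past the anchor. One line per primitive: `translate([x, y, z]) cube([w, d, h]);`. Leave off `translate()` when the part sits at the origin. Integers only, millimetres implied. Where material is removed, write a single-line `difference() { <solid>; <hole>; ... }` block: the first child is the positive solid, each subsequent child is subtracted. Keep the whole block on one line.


difference() { translate([349, 233, 0]) cube([3018, 242, 2490]); translate([1029, 233, 777]) cube([931, 242, 619]); }


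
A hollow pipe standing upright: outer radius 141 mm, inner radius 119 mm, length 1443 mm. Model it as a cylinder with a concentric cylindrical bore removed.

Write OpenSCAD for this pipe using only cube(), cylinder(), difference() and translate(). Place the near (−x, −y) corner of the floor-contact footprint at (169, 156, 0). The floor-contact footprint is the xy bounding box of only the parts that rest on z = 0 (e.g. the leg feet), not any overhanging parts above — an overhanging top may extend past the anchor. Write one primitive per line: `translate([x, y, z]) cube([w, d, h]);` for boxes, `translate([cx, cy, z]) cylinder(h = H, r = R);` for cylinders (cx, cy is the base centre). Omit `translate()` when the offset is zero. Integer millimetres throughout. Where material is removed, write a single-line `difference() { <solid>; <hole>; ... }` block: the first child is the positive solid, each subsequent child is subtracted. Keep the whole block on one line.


difference() { translate([310, 297, 0]) cylinder(h = 1443, r = 141); translate([310, 297, 0]) cylinder(h = 1443, r = 119); }


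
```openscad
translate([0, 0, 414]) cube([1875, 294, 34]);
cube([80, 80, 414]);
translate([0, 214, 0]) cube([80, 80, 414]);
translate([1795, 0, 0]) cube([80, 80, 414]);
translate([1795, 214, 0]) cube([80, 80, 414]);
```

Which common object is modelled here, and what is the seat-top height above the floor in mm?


A bench. The seat-top height is 448 mm.

A long slab on four corner posts — a bench. The slab sits at z = 414 with thickness 34, so the top is 414 + 34 = 448 mm.


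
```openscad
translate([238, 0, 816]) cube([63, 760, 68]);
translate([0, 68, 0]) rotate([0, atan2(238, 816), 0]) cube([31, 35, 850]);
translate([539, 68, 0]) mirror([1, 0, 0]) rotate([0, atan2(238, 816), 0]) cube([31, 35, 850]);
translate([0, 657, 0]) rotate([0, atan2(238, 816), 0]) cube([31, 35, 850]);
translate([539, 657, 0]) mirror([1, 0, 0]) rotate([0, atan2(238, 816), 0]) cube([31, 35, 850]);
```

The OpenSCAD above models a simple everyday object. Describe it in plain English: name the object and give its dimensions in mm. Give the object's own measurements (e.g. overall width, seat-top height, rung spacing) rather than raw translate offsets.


A sawhorse. A 63×760×68 mm beam (x, y, z) sits on two A-frame leg pairs. Each pair is two raked legs of 31×35 mm section (35 mm along y) splaying symmetrically in x. Each leg rises 816 mm vertically over 238 mm of horizontal reach and is 850 mm long along its own axis. Every leg's outer bottom edge rests on the floor and its outer top edge meets a bottom edge of the beam — the left legs (tilting toward +x) meet the beam's −x bottom edge, the right legs (their mirror images, tilting toward −x) meet its +x bottom edge — so the leg tops tuck under the beam, the beam's underside is 816 mm above the floor, and the feet are 539 mm apart outside-to-outside with the beam centred between them. The two leg pairs are set in 68 mm from either end of the beam.


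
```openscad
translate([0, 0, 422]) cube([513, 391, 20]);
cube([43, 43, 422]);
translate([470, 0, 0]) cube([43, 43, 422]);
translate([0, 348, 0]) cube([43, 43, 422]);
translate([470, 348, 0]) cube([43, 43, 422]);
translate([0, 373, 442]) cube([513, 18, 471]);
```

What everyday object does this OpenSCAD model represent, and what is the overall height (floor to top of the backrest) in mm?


A chair. The overall height is 913 mm.

A slab on four corner posts with a tall panel at the back — a chair. The seat slab sits at z = 422 with thickness 20, and the 471 mm backrest starts at the seat top, so the overall height is 422 + 20 + 471 = 913 mm.


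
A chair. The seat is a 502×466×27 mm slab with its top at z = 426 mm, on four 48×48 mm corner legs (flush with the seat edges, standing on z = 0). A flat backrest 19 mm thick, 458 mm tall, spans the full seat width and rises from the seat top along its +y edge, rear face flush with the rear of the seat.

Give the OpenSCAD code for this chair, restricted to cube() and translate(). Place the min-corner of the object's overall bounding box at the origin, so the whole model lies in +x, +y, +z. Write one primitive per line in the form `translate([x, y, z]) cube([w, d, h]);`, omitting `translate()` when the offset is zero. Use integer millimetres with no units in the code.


translate([0, 0, 399]) cube([502, 466, 27]);
cube([48, 48, 399]);
translate([454, 0, 0]) cube([48, 48, 399]);
translate([0, 418, 0]) cube([48, 48, 399]);
translate([454, 418, 0]) cube([48, 48, 399]);
translate([0, 447, 426]) cube([502, 19, 458]);


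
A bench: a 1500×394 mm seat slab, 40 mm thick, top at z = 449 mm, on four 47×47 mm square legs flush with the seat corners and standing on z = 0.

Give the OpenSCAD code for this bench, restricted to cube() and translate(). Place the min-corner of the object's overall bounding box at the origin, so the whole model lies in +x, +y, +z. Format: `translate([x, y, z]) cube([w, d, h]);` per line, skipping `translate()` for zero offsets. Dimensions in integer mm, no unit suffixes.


// leg_h = 449 − 40 = 409
translate([0, 0, 409]) cube([1500, 394, 40]);
cube([47, 47, 409]);
translate([0, 347, 0]) cube([47, 47, 409]);
translate([1453, 0, 0]) cube([47, 47, 409]);
translate([1453, 347, 0]) cube([47, 47, 409]);


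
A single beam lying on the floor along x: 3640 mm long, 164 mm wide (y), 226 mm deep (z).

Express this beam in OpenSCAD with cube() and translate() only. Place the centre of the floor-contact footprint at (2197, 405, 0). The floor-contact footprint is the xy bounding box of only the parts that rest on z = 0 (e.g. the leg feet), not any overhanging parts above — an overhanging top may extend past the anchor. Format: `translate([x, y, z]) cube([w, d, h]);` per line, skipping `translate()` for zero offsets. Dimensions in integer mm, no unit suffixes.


translate([377, 323, 0]) cube([3640, 164, 226]);


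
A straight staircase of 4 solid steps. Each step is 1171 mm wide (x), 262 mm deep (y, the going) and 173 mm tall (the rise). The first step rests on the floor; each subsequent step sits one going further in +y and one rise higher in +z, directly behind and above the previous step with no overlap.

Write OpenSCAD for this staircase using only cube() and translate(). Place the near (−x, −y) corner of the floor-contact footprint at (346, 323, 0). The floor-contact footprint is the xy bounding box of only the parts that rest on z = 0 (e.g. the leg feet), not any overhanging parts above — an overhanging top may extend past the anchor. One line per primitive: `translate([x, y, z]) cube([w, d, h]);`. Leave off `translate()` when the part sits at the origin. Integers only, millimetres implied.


translate([346, 323, 0]) cube([1171, 262, 173]);
translate([346, 585, 173]) cube([1171, 262, 173]);
translate([346, 847, 346]) cube([1171, 262, 173]);
translate([346, 1109, 519]) cube([1171, 262, 173]);


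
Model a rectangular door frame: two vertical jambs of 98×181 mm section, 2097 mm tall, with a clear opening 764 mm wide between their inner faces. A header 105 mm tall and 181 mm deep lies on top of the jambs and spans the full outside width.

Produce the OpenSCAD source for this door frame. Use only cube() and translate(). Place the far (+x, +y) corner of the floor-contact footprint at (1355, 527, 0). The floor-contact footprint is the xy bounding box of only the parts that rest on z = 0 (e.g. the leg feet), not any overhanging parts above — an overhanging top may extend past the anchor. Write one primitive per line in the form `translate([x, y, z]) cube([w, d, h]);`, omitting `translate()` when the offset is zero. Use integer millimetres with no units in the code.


translate([395, 346, 0]) cube([98, 181, 2097]);
translate([1257, 346, 0]) cube([98, 181, 2097]);
translate([395, 346, 2097]) cube([960, 181, 105]);


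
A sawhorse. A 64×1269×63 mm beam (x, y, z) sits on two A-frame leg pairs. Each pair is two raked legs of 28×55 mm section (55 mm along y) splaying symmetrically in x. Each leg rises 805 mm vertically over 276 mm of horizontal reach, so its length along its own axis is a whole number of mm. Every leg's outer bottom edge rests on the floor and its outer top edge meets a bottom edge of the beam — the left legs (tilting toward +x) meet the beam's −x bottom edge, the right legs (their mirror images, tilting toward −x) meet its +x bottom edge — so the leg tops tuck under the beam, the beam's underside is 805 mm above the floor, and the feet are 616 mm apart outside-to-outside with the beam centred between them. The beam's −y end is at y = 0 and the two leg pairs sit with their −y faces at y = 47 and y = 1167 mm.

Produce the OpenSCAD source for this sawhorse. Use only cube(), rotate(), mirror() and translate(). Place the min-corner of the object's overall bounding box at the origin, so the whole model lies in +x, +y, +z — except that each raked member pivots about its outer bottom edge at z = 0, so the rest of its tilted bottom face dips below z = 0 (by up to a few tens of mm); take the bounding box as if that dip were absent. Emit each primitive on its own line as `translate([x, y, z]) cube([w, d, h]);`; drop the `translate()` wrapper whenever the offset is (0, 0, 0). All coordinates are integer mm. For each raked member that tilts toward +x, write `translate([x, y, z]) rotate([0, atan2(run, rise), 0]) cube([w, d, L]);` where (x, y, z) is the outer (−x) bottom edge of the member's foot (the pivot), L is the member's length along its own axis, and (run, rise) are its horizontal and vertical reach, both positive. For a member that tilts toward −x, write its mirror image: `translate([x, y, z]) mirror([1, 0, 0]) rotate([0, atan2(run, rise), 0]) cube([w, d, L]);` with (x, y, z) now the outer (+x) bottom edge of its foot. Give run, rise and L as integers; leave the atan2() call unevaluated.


translate([276, 0, 805]) cube([64, 1269, 63]);
translate([0, 47, 0]) rotate([0, atan2(276, 805), 0]) cube([28, 55, 851]);
translate([616, 47, 0]) mirror([1, 0, 0]) rotate([0, atan2(276, 805), 0]) cube([28, 55, 851]);
translate([0, 1167, 0]) rotate([0, atan2(276, 805), 0]) cube([28, 55, 851]);
translate([616, 1167, 0]) mirror([1, 0, 0]) rotate([0, atan2(276, 805), 0]) cube([28, 55, 851]);
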